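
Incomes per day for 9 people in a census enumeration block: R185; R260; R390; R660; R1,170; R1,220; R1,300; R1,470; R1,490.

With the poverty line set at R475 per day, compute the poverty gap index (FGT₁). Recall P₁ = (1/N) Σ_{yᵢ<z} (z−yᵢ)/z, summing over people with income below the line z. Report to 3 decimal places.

0.138

Incomes under z: R185, R260, R390 (q = 3 of N = 9).
Relative gaps: (475−185)/475 = 0.6105; (475−260)/475 = 0.4526; (475−390)/475 = 0.1789.
Sum of shortfalls = 1.242105; P₁ averages over all N: 1.242105 / 9 = 0.138.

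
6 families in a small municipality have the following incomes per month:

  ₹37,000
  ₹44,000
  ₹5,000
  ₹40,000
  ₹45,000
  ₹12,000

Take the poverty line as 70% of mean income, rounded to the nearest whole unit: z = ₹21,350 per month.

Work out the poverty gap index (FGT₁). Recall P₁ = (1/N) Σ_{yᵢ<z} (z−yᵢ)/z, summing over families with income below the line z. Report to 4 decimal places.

Poor units: ₹5,000, ₹12,000 (q = 2 of N = 6).
Relative gaps: (21350−5000)/21350 = 0.7658; (21350−12000)/21350 = 0.4379.
Σ = 1.203747. Dividing by the full population N = 6 gives P₁ = 0.2006.

0.2006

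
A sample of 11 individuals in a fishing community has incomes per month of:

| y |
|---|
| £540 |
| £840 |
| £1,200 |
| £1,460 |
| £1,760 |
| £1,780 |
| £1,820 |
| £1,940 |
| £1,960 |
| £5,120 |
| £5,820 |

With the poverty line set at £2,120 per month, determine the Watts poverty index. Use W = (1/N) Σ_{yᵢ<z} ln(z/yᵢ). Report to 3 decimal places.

Below z: £540, £840, £1,200, £1,460, £1,760, £1,780, £1,820, £1,940, £1,960 (q = 9 of N = 11).
ln(z/y) terms: ln(2120/540) = 1.3676; ln(2120/840) = 0.9258; ln(2120/1200) = 0.5691; ln(2120/1460) = 0.3730; ln(2120/1760) = 0.1861; ln(2120/1780) = 0.1748; ln(2120/1820) = 0.1526; ln(2120/1940) = 0.0887; ln(2120/1960) = 0.0785.
W = 3.916130 / 11 = 0.356.

0.356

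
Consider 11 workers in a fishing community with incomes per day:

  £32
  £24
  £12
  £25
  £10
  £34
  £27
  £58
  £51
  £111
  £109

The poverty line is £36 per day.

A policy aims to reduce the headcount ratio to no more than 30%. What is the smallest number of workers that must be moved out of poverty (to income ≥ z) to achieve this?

Currently q = 7 of N = 11 are below the line (H = 0.636).
A headcount ratio of at most 30% allows at most ⌊0.30 × 11⌋ = 3 poor workers.
So at least 7 − 3 = 4 must be lifted.

4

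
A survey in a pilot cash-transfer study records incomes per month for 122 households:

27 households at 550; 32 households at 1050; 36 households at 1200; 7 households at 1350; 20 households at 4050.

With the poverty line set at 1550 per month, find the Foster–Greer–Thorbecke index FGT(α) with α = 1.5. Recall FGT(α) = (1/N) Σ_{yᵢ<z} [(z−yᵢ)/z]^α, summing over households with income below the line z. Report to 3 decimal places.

Below the line: 27×550, 32×1050, 36×1200, 7×1350 (q = 102 of N = 122).
Normalized shortfalls: (1550−550)/1550 = 0.6452 (×27); (1550−1050)/1550 = 0.3226 (×32); (1550−1200)/1550 = 0.2258 (×36); (1550−1350)/1550 = 0.1290 (×7).
Raised to α = 1.5: 0.51821 (×27); 0.18321 (×32); 0.10730 (×36); 0.04635 (×7).
Sum = 24.041685; FGT(1.5) = 24.041685 / 122 = 0.197.

0.197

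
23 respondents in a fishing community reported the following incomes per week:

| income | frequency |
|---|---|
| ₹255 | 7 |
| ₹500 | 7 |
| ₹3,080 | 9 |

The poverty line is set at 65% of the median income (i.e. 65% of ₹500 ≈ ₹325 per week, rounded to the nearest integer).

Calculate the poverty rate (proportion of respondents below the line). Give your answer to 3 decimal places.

0.304

7 of the 23 respondents have income below ₹325.
H = 7/23 = 0.304.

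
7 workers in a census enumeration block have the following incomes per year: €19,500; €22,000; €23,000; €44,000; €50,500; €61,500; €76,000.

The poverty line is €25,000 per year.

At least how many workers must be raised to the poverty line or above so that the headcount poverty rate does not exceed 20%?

2

3 of the 7 workers are poor, so H = 3/7 = 0.429.
A headcount ratio of at most 20% allows at most ⌊0.20 × 7⌋ = 1 poor workers.
So at least 3 − 1 = 2 must be lifted.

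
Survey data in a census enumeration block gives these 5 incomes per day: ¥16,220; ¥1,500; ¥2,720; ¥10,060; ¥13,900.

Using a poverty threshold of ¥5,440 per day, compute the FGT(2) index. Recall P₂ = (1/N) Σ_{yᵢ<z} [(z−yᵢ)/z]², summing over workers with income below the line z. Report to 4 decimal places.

Below z: ¥1,500, ¥2,720 (q = 2 of N = 5).
Normalized shortfalls: (5440−1500)/5440 = 0.7243; (5440−2720)/5440 = 0.5000.
Squared: 0.5246; 0.2500.
Sum = 0.774559; P₂ = 0.774559 / 5 = 0.1549.

0.1549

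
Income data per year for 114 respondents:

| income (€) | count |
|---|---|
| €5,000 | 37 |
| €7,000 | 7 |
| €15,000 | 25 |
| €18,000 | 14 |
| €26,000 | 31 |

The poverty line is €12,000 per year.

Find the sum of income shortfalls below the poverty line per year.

€294,000

Below the line: 37×€5,000, 7×€7,000 (q = 44 of N = 114).
Individual gaps: 37×(12000−5000) = 259000; 7×(12000−7000) = 35000.
Aggregate gap = €294,000.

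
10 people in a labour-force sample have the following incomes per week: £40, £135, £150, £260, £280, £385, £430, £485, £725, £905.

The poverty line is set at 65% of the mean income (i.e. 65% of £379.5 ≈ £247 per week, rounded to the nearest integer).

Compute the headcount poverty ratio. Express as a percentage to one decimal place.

30.0%

3 of the 10 people have income below £247.
H = 3/10 = 30.0%.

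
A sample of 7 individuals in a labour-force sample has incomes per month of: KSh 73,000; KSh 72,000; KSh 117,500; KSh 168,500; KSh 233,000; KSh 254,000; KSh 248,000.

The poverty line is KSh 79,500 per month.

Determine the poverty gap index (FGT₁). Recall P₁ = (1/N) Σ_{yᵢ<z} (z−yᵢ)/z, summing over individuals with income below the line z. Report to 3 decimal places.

0.025

Poor units: KSh 72,000, KSh 73,000 (q = 2 of N = 7).
Shortfall ratios: (79500−72000)/79500 = 0.0943; (79500−73000)/79500 = 0.0818.
Σ = 0.176101. Dividing by the full population N = 7 gives P₁ = 0.025.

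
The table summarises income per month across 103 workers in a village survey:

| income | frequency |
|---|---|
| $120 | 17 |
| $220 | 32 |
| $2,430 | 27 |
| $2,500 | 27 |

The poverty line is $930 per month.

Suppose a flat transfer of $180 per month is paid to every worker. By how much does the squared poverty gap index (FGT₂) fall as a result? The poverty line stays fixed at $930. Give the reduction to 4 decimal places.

0.1296

Before: below the line — 17×$120, 32×$220; squared poverty gap index (FGT₂) = 0.306280.
After the $180 transfer: below the line — 17×$300, 32×$400; squared poverty gap index (FGT₂) = 0.176642.
Reduction = 0.306280 − 0.176642 = 0.1296.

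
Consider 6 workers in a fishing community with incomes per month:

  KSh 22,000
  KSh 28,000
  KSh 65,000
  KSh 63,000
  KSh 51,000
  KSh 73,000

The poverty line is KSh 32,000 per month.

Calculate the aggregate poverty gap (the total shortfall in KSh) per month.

KSh 14,000

Below z: KSh 22,000, KSh 28,000 (q = 2 of N = 6).
Individual gaps: 32000−22000 = 10000; 32000−28000 = 4000.
Aggregate gap = KSh 14,000.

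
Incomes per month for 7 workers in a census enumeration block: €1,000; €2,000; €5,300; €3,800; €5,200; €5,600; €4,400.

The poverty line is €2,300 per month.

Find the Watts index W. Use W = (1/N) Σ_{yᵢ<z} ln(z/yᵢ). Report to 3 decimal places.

Incomes under z: €1,000, €2,000 (q = 2 of N = 7).
Log gaps: ln(2300/1000) = 0.8329; ln(2300/2000) = 0.1398.
W = 0.972671 / 7 = 0.139.

0.139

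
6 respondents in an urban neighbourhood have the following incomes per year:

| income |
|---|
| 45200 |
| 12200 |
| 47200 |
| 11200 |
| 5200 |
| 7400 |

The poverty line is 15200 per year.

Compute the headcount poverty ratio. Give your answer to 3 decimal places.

0.667

4 of the 6 respondents have income below 15200.
H = 4/6 = 0.667.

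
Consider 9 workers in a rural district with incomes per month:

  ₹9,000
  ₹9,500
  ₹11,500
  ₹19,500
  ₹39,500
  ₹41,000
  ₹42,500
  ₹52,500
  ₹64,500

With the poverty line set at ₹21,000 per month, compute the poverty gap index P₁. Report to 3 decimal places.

Incomes under z: ₹9,000, ₹9,500, ₹11,500, ₹19,500 (q = 4 of N = 9).
Normalized shortfalls: (21000−9000)/21000 = 0.5714; (21000−9500)/21000 = 0.5476; (21000−11500)/21000 = 0.4524; (21000−19500)/21000 = 0.0714.
Sum of shortfalls = 1.642857; P₁ averages over all N: 1.642857 / 9 = 0.183.

0.183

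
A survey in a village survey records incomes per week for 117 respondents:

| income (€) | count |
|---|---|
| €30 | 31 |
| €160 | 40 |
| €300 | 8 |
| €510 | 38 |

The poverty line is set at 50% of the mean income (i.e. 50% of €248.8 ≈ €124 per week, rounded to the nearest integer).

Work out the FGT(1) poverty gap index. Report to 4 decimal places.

Poor units: 31×€30 (q = 31 of N = 117).
Gap ratios (z−y)/z: (124−30)/124 = 0.7581 (×31).
Σ = 23.500000. Dividing by the full population N = 117 gives P₁ = 0.2009.

0.2009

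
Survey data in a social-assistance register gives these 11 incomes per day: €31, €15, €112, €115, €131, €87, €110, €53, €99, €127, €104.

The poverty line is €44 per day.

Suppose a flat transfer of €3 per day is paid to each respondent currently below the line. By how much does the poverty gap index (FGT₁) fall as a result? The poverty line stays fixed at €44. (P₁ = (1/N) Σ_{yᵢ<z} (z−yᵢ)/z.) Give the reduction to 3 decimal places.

0.012

Before: below the line — €15, €31; poverty gap index (FGT₁) = 0.08678.
After the €3 transfer: below the line — €18, €34; poverty gap index (FGT₁) = 0.07438.
Reduction = 0.08678 − 0.07438 = 0.012.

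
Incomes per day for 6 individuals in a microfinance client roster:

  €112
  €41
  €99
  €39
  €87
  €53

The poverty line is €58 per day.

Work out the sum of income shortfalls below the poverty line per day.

€41

Poor units: €39, €41, €53 (q = 3 of N = 6).
Individual gaps: 58−39 = 19; 58−41 = 17; 58−53 = 5.
Aggregate gap = €41.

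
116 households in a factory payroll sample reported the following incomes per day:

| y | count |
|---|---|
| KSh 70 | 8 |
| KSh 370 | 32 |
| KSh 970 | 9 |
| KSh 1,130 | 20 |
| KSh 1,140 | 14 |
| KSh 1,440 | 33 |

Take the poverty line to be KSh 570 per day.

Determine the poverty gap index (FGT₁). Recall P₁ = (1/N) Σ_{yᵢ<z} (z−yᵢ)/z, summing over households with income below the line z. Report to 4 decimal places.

0.1573

Below the line: 8×KSh 70, 32×KSh 370 (q = 40 of N = 116).
Shortfall ratios: (570−70)/570 = 0.8772 (×8); (570−370)/570 = 0.3509 (×32).
Sum of shortfalls = 18.245614; P₁ averages over all N: 18.245614 / 116 = 0.1573.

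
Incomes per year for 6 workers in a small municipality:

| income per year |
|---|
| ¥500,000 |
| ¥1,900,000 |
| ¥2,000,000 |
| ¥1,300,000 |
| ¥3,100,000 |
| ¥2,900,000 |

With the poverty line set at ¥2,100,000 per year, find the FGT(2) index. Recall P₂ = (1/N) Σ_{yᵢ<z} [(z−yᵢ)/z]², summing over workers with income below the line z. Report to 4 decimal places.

0.1228

Incomes under z: ¥500,000, ¥1,300,000, ¥1,900,000, ¥2,000,000 (q = 4 of N = 6).
Relative gaps: (2100000−500000)/2100000 = 0.7619; (2100000−1300000)/2100000 = 0.3810; (2100000−1900000)/2100000 = 0.0952; (2100000−2000000)/2100000 = 0.0476.
Squared: 0.5805; 0.1451; 0.0091; 0.0023.
Sum = 0.736961; P₂ = 0.736961 / 6 = 0.1228.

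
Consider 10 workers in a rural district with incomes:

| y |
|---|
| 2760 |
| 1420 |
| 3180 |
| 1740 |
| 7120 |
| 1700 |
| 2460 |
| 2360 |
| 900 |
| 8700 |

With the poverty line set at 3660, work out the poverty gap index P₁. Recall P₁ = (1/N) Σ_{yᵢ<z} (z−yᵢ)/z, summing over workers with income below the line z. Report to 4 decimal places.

0.3486

Poor units: 900, 1420, 1700, 1740, 2360, 2460, 2760, 3180 (q = 8 of N = 10).
Relative gaps: (3660−900)/3660 = 0.7541; (3660−1420)/3660 = 0.6120; (3660−1700)/3660 = 0.5355; (3660−1740)/3660 = 0.5246; (3660−2360)/3660 = 0.3552; (3660−2460)/3660 = 0.3279; (3660−2760)/3660 = 0.2459; (3660−3180)/3660 = 0.1311.
Σ = 3.486339. Dividing by the full population N = 10 gives P₁ = 0.3486.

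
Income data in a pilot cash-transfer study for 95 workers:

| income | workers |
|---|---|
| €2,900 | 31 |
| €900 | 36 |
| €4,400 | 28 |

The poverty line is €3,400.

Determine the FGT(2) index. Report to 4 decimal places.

Below z: 36×€900, 31×€2,900 (q = 67 of N = 95).
Gap ratios (z−y)/z: (3400−900)/3400 = 0.7353 (×36); (3400−2900)/3400 = 0.1471 (×31).
Squared: 0.5407 (×36); 0.0216 (×31).
Sum = 20.134083; P₂ = 20.134083 / 95 = 0.2119.

0.2119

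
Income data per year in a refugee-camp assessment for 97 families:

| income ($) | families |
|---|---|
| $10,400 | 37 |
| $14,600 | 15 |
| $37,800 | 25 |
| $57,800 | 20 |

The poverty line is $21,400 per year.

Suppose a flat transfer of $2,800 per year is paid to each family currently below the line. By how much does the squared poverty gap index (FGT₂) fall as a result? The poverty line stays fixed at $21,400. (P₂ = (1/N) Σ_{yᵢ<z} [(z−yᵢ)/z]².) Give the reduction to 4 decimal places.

0.0550

Before: below the line — 37×$10,400, 15×$14,600; squared poverty gap index (FGT₂) = 0.116397.
After the $2,800 transfer: below the line — 37×$13,200, 15×$17,400; squared poverty gap index (FGT₂) = 0.061408.
Reduction = 0.116397 − 0.061408 = 0.0550.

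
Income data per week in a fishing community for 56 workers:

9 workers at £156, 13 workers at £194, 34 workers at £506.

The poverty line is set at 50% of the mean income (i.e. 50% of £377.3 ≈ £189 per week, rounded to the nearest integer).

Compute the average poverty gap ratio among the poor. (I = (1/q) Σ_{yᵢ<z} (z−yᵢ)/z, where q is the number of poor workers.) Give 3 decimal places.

0.175

Incomes under z: 9×£156 (q = 9 of N = 56).
Shortfall ratios (z−y)/z: 0.1746 (×9); sum = 1.571429.
I averages over the q = 9 poor units only: 1.571429 / 9 = 0.175.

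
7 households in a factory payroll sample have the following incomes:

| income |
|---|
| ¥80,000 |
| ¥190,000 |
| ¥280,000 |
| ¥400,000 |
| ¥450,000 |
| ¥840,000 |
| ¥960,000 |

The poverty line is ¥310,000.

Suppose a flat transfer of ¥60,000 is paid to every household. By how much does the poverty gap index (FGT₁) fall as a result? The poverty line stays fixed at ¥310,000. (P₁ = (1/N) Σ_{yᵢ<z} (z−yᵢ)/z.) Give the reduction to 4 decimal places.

0.0691

Before: below the line — ¥80,000, ¥190,000, ¥280,000; poverty gap index (FGT₁) = 0.175115.
After the ¥60,000 transfer: below the line — ¥140,000, ¥250,000; poverty gap index (FGT₁) = 0.105991.
Reduction = 0.175115 − 0.105991 = 0.0691.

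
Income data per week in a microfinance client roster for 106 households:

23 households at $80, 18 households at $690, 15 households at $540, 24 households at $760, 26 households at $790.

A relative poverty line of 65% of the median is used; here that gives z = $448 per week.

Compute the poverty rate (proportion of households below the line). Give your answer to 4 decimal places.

0.2170

23 of the 106 households have income below $448.
H = 23/106 = 0.2170.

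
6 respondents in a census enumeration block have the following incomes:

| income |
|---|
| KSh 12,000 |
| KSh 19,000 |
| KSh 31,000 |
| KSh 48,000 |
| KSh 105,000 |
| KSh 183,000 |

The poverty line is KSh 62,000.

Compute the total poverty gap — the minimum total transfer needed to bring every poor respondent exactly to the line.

KSh 138,000

Below z: KSh 12,000, KSh 19,000, KSh 31,000, KSh 48,000 (q = 4 of N = 6).
Individual gaps: 62000−12000 = 50000; 62000−19000 = 43000; 62000−31000 = 31000; 62000−48000 = 14000.
Aggregate gap = KSh 138,000.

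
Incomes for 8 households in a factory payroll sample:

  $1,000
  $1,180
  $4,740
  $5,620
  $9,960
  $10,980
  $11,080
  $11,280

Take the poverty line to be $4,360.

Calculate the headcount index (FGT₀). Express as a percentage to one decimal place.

25.0%

2 of the 8 households have income below $4,360.
H = 2/8 = 25.0%.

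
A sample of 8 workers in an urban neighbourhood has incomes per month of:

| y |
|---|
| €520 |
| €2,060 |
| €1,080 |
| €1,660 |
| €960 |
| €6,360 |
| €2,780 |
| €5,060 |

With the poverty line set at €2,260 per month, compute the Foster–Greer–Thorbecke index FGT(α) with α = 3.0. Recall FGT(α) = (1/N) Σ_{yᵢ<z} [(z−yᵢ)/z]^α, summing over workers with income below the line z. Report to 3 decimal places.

Below z: €520, €960, €1,080, €1,660, €2,060 (q = 5 of N = 8).
Relative gaps: (2260−520)/2260 = 0.7699; (2260−960)/2260 = 0.5752; (2260−1080)/2260 = 0.5221; (2260−1660)/2260 = 0.2655; (2260−2060)/2260 = 0.0885.
Raised to α = 3.0: 0.45638; 0.19033; 0.14234; 0.01871; 0.00069.
Sum = 0.808448; FGT(3.0) = 0.808448 / 8 = 0.101.

0.101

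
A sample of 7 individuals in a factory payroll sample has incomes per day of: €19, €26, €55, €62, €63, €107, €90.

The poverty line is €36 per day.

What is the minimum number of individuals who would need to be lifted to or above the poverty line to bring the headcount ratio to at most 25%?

1

2 of the 7 individuals are poor, so H = 2/7 = 0.286.
A headcount ratio of at most 25% allows at most ⌊0.25 × 7⌋ = 1 poor individuals.
So at least 2 − 1 = 1 must be lifted.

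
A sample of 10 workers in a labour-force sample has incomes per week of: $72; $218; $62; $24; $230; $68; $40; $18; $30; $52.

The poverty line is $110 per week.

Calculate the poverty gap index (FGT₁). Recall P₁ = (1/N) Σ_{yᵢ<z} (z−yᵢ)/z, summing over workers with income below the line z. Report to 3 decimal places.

Poor units: $18, $24, $30, $40, $52, $62, $68, $72 (q = 8 of N = 10).
Relative gaps: (110−18)/110 = 0.8364; (110−24)/110 = 0.7818; (110−30)/110 = 0.7273; (110−40)/110 = 0.6364; (110−52)/110 = 0.5273; (110−62)/110 = 0.4364; (110−68)/110 = 0.3818; (110−72)/110 = 0.3455.
Sum of shortfalls = 4.672727; P₁ averages over all N: 4.672727 / 10 = 0.467.

0.467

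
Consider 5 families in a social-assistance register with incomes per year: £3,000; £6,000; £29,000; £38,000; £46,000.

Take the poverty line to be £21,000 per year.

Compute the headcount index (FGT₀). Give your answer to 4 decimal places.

0.4000

2 of the 5 families have income below £21,000.
H = 2/5 = 0.4000.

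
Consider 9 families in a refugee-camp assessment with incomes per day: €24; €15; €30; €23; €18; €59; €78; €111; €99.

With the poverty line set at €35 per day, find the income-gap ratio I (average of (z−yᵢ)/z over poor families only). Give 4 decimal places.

0.3714

Poor units: €15, €18, €23, €24, €30 (q = 5 of N = 9).
Relative gaps: 0.5714, 0.4857, 0.3429, 0.3143, 0.1429; sum = 1.857143.
The income-gap ratio divides by q (the poor only): 1.857143 / 5 = 0.3714.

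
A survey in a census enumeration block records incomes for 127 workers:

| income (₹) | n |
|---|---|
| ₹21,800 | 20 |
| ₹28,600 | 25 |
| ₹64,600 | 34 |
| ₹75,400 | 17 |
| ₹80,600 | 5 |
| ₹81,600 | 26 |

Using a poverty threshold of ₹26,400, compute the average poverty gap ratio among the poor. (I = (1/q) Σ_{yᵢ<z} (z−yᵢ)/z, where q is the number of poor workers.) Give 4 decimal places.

Poor units: 20×₹21,800 (q = 20 of N = 127).
Relative gaps: 0.1742 (×20); sum = 3.484848.
I averages over the q = 20 poor units only: 3.484848 / 20 = 0.1742.

0.1742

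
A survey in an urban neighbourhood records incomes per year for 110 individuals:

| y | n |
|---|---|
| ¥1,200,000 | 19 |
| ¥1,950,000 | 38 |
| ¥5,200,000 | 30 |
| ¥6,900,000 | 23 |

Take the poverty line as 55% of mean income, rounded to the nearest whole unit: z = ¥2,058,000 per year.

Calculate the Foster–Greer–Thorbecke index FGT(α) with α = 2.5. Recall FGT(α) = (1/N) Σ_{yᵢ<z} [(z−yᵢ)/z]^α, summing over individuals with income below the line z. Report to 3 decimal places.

0.020

Incomes under z: 19×¥1,200,000, 38×¥1,950,000 (q = 57 of N = 110).
Relative gaps: (2058000−1200000)/2058000 = 0.4169 (×19); (2058000−1950000)/2058000 = 0.0525 (×38).
Raised to α = 2.5: 0.11223 (×19); 0.00063 (×38).
Sum = 2.156323; FGT(2.5) = 2.156323 / 110 = 0.020.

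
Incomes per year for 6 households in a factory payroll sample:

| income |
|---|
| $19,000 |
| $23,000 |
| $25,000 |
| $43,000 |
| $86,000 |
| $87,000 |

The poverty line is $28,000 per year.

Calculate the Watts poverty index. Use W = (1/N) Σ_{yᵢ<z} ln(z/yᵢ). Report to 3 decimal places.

Below z: $19,000, $23,000, $25,000 (q = 3 of N = 6).
Log shortfalls: ln(28000/19000) = 0.3878; ln(28000/23000) = 0.1967; ln(28000/25000) = 0.1133.
W = 0.697805 / 6 = 0.116.

0.116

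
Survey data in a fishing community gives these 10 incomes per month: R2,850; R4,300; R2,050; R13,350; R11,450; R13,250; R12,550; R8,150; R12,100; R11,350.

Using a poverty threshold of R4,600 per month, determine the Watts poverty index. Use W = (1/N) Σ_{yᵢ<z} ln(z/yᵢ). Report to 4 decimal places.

0.1354

Incomes under z: R2,050, R2,850, R4,300 (q = 3 of N = 10).
Log shortfalls: ln(4600/2050) = 0.8082; ln(4600/2850) = 0.4787; ln(4600/4300) = 0.0674.
W = 1.354395 / 10 = 0.1354.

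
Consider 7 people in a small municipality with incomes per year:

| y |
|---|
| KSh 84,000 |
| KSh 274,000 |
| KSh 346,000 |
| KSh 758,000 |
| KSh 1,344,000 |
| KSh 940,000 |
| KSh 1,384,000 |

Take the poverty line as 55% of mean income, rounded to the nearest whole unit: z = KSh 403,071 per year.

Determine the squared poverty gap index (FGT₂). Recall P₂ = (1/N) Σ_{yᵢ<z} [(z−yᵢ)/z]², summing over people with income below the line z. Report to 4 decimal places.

Below z: KSh 84,000, KSh 274,000, KSh 346,000 (q = 3 of N = 7).
Relative gaps: (403071−84000)/403071 = 0.7916; (403071−274000)/403071 = 0.3202; (403071−346000)/403071 = 0.1416.
Squared: 0.6266; 0.1025; 0.0200.
Sum = 0.749219; P₂ = 0.749219 / 7 = 0.1070.

0.1070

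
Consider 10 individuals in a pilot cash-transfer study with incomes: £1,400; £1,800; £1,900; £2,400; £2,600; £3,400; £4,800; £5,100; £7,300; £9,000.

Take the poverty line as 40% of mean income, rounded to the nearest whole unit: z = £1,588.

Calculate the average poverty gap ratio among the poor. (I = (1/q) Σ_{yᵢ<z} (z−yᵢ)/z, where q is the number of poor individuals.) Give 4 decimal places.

0.1184

Below z: £1,400 (q = 1 of N = 10).
Relative gaps: 0.1184; sum = 0.118388.
I averages over the q = 1 poor units only: 0.118388 / 1 = 0.1184.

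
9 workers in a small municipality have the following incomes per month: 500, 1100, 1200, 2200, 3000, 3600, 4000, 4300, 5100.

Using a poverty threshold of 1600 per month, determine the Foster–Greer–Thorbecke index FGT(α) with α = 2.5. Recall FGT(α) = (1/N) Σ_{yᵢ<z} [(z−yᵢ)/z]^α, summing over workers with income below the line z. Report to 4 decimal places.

Poor units: 500, 1100, 1200 (q = 3 of N = 9).
Normalized shortfalls: (1600−500)/1600 = 0.6875; (1600−1100)/1600 = 0.3125; (1600−1200)/1600 = 0.2500.
Raised to α = 2.5: 0.39191; 0.05459; 0.03125.
Sum = 0.477747; FGT(2.5) = 0.477747 / 9 = 0.0531.

0.0531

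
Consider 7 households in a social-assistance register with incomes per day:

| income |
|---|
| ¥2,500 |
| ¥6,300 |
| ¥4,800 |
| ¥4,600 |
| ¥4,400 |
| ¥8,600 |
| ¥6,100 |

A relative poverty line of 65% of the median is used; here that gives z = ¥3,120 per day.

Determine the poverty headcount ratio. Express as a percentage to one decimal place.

14.3%

1 of the 7 households have income below ¥3,120.
H = 1/7 = 14.3%.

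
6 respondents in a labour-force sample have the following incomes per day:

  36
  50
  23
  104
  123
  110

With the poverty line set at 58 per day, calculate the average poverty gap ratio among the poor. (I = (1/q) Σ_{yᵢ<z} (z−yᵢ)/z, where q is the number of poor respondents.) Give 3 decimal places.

Incomes under z: 23, 36, 50 (q = 3 of N = 6).
Shortfall ratios (z−y)/z: 0.6034, 0.3793, 0.1379; sum = 1.120690.
I averages over the q = 3 poor units only: 1.120690 / 3 = 0.374.

0.374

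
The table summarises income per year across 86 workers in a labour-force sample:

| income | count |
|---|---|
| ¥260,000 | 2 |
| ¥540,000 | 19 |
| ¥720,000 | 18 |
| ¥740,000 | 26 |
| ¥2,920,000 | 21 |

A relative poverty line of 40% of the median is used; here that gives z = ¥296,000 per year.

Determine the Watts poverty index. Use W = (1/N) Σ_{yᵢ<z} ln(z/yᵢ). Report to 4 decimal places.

0.0030

Below z: 2×¥260,000 (q = 2 of N = 86).
ln(z/y) terms: ln(296000/260000) = 0.1297 (×2).
W = 0.259356 / 86 = 0.0030.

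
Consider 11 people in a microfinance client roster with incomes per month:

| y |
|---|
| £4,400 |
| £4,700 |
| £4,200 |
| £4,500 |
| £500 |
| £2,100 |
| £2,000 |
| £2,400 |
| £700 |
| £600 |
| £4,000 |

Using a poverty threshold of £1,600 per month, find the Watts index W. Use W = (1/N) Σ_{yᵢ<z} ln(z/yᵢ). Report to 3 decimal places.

0.270

Below z: £500, £600, £700 (q = 3 of N = 11).
Log shortfalls: ln(1600/500) = 1.1632; ln(1600/600) = 0.9808; ln(1600/700) = 0.8267.
W = 2.970659 / 11 = 0.270.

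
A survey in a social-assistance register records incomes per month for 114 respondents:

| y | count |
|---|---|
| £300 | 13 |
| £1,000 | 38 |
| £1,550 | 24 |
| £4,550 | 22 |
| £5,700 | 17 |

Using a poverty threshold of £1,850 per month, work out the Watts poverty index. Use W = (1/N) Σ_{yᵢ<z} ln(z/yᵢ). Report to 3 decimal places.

0.450

Below the line: 13×£300, 38×£1,000, 24×£1,550 (q = 75 of N = 114).
ln(z/y) terms: ln(1850/300) = 1.8192 (×13); ln(1850/1000) = 0.6152 (×38); ln(1850/1550) = 0.1769 (×24).
W = 51.272451 / 114 = 0.450.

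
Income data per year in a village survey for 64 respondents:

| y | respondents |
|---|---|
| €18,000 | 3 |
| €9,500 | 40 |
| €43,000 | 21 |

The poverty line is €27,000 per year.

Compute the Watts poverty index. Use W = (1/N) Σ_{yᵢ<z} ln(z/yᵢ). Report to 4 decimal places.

Incomes under z: 40×€9,500, 3×€18,000 (q = 43 of N = 64).
Log gaps: ln(27000/9500) = 1.0445 (×40); ln(27000/18000) = 0.4055 (×3).
W = 42.998198 / 64 = 0.6718.

0.6718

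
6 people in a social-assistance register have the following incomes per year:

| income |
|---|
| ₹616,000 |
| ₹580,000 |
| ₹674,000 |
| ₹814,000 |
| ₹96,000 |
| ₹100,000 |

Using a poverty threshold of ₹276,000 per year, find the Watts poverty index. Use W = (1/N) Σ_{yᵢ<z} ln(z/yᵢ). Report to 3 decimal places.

Below the line: ₹96,000, ₹100,000 (q = 2 of N = 6).
Log gaps: ln(276000/96000) = 1.0561; ln(276000/100000) = 1.0152.
W = 2.071283 / 6 = 0.345.

0.345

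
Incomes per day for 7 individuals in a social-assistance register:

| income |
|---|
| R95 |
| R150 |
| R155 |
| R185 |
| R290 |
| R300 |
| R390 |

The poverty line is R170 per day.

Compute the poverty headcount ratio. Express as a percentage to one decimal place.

3 of the 7 individuals have income below R170.
H = 3/7 = 42.9%.

42.9%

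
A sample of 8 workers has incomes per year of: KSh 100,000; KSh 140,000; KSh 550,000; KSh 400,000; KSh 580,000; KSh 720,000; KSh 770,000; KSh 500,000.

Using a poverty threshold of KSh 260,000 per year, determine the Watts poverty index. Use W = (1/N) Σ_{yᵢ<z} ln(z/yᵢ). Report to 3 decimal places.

Below z: KSh 100,000, KSh 140,000 (q = 2 of N = 8).
ln(z/y) terms: ln(260000/100000) = 0.9555; ln(260000/140000) = 0.6190.
W = 1.574551 / 8 = 0.197.

0.197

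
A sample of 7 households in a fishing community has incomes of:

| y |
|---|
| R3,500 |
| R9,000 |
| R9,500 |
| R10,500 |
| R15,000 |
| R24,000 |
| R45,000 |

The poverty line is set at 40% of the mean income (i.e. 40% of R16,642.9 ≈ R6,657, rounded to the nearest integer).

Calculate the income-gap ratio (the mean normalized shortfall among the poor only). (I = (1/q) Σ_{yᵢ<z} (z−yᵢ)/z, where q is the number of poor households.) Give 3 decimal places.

Below the line: R3,500 (q = 1 of N = 7).
Shortfall ratios (z−y)/z: 0.4742; sum = 0.474238.
I averages over the q = 1 poor units only: 0.474238 / 1 = 0.474.

0.474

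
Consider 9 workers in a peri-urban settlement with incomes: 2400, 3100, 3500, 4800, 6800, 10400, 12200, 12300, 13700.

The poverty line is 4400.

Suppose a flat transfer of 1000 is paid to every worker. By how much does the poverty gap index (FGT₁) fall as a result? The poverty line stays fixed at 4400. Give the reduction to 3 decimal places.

Before: below the line — 2400, 3100, 3500; poverty gap index (FGT₁) = 0.10606.
After the 1000 transfer: below the line — 3400, 4100; poverty gap index (FGT₁) = 0.03283.
Reduction = 0.10606 − 0.03283 = 0.073.

0.073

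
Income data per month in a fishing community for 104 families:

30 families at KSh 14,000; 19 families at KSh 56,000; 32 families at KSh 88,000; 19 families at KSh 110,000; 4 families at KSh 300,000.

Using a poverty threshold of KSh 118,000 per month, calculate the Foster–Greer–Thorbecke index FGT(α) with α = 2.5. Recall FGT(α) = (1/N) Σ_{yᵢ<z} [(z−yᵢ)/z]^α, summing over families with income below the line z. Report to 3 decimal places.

0.257

Incomes under z: 30×KSh 14,000, 19×KSh 56,000, 32×KSh 88,000, 19×KSh 110,000 (q = 100 of N = 104).
Gap ratios (z−y)/z: (118000−14000)/118000 = 0.8814 (×30); (118000−56000)/118000 = 0.5254 (×19); (118000−88000)/118000 = 0.2542 (×32); (118000−110000)/118000 = 0.0678 (×19).
Raised to α = 2.5: 0.72925 (×30); 0.20011 (×19); 0.03259 (×32); 0.00120 (×19).
Sum = 26.745385; FGT(2.5) = 26.745385 / 104 = 0.257.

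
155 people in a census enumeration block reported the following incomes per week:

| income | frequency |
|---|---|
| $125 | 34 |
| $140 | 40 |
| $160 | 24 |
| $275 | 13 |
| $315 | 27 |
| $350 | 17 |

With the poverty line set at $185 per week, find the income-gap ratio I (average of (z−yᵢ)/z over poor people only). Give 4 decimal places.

0.2449

Incomes under z: 34×$125, 40×$140, 24×$160 (q = 98 of N = 155).
Relative gaps: 0.3243 (×34), 0.2432 (×40), 0.1351 (×24); sum = 24.000000.
The income-gap ratio divides by q (the poor only): 24.000000 / 98 = 0.2449.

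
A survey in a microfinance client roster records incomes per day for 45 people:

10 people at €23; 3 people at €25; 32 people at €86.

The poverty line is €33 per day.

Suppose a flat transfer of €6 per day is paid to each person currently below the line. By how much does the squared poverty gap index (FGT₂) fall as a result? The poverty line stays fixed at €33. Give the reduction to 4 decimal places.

Before: below the line — 10×€23, 3×€25; squared poverty gap index (FGT₂) = 0.024324.
After the €6 transfer: below the line — 10×€29, 3×€31; squared poverty gap index (FGT₂) = 0.003510.
Reduction = 0.024324 − 0.003510 = 0.0208.

0.0208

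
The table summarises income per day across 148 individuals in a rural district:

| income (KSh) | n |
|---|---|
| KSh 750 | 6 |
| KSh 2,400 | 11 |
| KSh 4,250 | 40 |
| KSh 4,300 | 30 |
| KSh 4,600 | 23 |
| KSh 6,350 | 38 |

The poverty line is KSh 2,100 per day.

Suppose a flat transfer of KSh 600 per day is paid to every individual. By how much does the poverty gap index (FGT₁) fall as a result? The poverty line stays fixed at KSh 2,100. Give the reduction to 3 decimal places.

Before: below the line — 6×KSh 750; poverty gap index (FGT₁) = 0.02606.
After the KSh 600 transfer: below the line — 6×KSh 1,350; poverty gap index (FGT₁) = 0.01448.
Reduction = 0.02606 − 0.01448 = 0.012.

0.012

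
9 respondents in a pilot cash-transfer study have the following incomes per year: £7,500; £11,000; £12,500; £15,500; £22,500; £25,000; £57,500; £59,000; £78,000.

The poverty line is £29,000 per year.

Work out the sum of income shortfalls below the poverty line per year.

£80,000

Below the line: £7,500, £11,000, £12,500, £15,500, £22,500, £25,000 (q = 6 of N = 9).
Individual gaps: 29000−7500 = 21500; 29000−11000 = 18000; 29000−12500 = 16500; 29000−15500 = 13500; 29000−22500 = 6500; 29000−25000 = 4000.
Aggregate gap = £80,000.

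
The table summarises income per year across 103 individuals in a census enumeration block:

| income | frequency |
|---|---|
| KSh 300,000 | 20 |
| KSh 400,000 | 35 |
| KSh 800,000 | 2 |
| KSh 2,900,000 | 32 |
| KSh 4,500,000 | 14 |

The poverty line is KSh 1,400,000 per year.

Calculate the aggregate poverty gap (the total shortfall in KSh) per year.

Poor units: 20×KSh 300,000, 35×KSh 400,000, 2×KSh 800,000 (q = 57 of N = 103).
Individual gaps: 20×(1400000−300000) = 22000000; 35×(1400000−400000) = 35000000; 2×(1400000−800000) = 1200000.
Aggregate gap = KSh 58,200,000.

KSh 58,200,000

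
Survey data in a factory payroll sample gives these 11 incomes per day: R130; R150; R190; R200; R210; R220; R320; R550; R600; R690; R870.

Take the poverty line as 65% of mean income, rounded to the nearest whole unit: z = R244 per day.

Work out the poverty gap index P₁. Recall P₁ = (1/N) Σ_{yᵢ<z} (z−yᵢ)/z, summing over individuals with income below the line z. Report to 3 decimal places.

0.136

Poor units: R130, R150, R190, R200, R210, R220 (q = 6 of N = 11).
Normalized shortfalls: (244−130)/244 = 0.4672; (244−150)/244 = 0.3852; (244−190)/244 = 0.2213; (244−200)/244 = 0.1803; (244−210)/244 = 0.1393; (244−220)/244 = 0.0984.
Sum of shortfalls = 1.491803; P₁ averages over all N: 1.491803 / 11 = 0.136.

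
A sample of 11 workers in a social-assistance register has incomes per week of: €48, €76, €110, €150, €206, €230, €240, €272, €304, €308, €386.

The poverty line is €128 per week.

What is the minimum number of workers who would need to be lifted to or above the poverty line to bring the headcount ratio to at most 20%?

Currently q = 3 of N = 11 are below the line (H = 0.273).
A headcount ratio of at most 20% allows at most ⌊0.20 × 11⌋ = 2 poor workers.
So at least 3 − 2 = 1 must be lifted.

1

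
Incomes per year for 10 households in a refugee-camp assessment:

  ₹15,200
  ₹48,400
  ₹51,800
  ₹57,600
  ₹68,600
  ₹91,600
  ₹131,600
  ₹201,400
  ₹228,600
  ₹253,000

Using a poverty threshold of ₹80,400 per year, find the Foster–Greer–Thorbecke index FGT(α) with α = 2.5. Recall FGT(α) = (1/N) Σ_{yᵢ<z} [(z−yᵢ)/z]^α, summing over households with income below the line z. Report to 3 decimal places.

0.082

Below the line: ₹15,200, ₹48,400, ₹51,800, ₹57,600, ₹68,600 (q = 5 of N = 10).
Relative gaps: (80400−15200)/80400 = 0.8109; (80400−48400)/80400 = 0.3980; (80400−51800)/80400 = 0.3557; (80400−57600)/80400 = 0.2836; (80400−68600)/80400 = 0.1468.
Raised to α = 2.5: 0.59221; 0.09994; 0.07547; 0.04282; 0.00825.
Sum = 0.818700; FGT(2.5) = 0.818700 / 10 = 0.082.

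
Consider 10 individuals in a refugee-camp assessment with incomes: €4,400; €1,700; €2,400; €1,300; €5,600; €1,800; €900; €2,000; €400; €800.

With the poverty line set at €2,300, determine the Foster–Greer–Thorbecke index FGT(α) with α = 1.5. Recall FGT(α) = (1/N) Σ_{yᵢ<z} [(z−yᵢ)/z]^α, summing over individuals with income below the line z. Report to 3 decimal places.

Poor units: €400, €800, €900, €1,300, €1,700, €1,800, €2,000 (q = 7 of N = 10).
Normalized shortfalls: (2300−400)/2300 = 0.8261; (2300−800)/2300 = 0.6522; (2300−900)/2300 = 0.6087; (2300−1300)/2300 = 0.4348; (2300−1700)/2300 = 0.2609; (2300−1800)/2300 = 0.2174; (2300−2000)/2300 = 0.1304.
Raised to α = 1.5: 0.75082; 0.52668; 0.47490; 0.28669; 0.13324; 0.10136; 0.04711.
Sum = 2.320795; FGT(1.5) = 2.320795 / 10 = 0.232.

0.232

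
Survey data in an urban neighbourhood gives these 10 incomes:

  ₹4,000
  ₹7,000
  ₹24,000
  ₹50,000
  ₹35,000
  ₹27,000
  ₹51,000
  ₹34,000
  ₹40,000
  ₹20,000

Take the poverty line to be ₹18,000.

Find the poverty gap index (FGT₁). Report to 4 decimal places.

0.1389

Below z: ₹4,000, ₹7,000 (q = 2 of N = 10).
Normalized shortfalls: (18000−4000)/18000 = 0.7778; (18000−7000)/18000 = 0.6111.
Sum of shortfalls = 1.388889; P₁ averages over all N: 1.388889 / 10 = 0.1389.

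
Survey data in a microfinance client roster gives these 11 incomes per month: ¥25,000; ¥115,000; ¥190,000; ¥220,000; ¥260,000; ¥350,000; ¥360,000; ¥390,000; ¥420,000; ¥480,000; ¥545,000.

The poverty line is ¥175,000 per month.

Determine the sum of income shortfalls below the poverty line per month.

Below the line: ¥25,000, ¥115,000 (q = 2 of N = 11).
Individual gaps: 175000−25000 = 150000; 175000−115000 = 60000.
Aggregate gap = ¥210,000.

¥210,000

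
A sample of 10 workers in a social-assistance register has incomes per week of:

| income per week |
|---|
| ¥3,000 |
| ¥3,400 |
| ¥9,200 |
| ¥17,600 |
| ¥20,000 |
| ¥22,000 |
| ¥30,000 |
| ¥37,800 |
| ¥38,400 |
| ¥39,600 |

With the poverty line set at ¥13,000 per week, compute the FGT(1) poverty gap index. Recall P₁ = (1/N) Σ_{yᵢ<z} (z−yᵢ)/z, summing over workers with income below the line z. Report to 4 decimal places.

0.1800

Incomes under z: ¥3,000, ¥3,400, ¥9,200 (q = 3 of N = 10).
Normalized shortfalls: (13000−3000)/13000 = 0.7692; (13000−3400)/13000 = 0.7385; (13000−9200)/13000 = 0.2923.
Σ = 1.800000. Dividing by the full population N = 10 gives P₁ = 0.1800.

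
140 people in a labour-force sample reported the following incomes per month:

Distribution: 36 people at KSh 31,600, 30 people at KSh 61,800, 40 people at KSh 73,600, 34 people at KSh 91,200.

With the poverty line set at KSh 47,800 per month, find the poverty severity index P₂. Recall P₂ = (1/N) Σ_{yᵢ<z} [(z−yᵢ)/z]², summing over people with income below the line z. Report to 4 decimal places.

Incomes under z: 36×KSh 31,600 (q = 36 of N = 140).
Shortfall ratios: (47800−31600)/47800 = 0.3389 (×36).
Squared: 0.1149 (×36).
Sum = 4.135012; P₂ = 4.135012 / 140 = 0.0295.

0.0295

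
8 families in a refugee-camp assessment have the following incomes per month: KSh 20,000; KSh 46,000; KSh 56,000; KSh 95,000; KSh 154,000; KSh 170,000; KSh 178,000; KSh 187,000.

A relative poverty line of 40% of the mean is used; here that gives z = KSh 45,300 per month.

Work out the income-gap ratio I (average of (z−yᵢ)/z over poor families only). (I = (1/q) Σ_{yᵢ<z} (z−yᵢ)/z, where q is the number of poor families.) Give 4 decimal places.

0.5585

Incomes under z: KSh 20,000 (q = 1 of N = 8).
Shortfall ratios (z−y)/z: 0.5585; sum = 0.558499.
I averages over the q = 1 poor units only: 0.558499 / 1 = 0.5585.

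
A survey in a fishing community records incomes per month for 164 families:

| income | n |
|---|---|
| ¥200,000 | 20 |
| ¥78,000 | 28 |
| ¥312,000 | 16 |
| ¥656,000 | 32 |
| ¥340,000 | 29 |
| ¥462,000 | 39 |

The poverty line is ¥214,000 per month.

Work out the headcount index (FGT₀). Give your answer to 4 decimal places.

0.2927

48 of the 164 families have income below ¥214,000.
H = 48/164 = 0.2927.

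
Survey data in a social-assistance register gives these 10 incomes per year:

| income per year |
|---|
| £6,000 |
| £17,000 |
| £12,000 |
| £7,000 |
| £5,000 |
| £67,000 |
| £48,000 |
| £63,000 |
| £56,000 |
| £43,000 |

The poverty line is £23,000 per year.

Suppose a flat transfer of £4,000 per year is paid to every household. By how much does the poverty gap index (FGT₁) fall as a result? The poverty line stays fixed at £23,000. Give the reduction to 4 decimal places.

Before: below the line — £5,000, £6,000, £7,000, £12,000, £17,000; poverty gap index (FGT₁) = 0.295652.
After the £4,000 transfer: below the line — £9,000, £10,000, £11,000, £16,000, £21,000; poverty gap index (FGT₁) = 0.208696.
Reduction = 0.295652 − 0.208696 = 0.0870.

0.0870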